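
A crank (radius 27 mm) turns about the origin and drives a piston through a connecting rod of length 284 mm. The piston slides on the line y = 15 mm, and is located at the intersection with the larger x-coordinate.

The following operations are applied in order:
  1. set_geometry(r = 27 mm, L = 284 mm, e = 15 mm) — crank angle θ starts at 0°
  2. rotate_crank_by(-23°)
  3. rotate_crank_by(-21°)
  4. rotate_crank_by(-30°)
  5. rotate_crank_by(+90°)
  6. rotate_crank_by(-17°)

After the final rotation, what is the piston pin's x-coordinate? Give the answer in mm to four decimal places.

set_geometry: r = 27 mm, L = 284 mm, e = 15 mm; θ ← 0°
rotate_crank_by(-23°): θ ← 0° -23° = -23°
rotate_crank_by(-21°): θ ← -23° -21° = -44°
rotate_crank_by(-30°): θ ← -44° -30° = -74°
rotate_crank_by(+90°): θ ← -74° +90° = 16°
rotate_crank_by(-17°): θ ← 16° -17° = -1°
crank pin P = (r cos θ, r sin θ) = (26.995888, -0.471215)
h = r sin θ − e = -0.471215 − 15 = -15.471215
x = r cos θ + √(L² − h²) = 26.995888 + √(80656.0 − 239.3585) = 26.995888 + 283.578281 = 310.574169

310.5742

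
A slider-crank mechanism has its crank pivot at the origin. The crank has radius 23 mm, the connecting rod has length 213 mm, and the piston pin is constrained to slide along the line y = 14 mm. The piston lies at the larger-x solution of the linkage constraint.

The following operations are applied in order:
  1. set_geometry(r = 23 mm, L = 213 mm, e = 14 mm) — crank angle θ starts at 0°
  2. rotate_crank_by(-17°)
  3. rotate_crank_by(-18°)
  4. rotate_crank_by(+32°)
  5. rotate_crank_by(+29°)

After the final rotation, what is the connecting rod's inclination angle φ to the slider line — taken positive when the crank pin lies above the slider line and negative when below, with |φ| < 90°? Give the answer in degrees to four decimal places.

set_geometry: r = 23 mm, L = 213 mm, e = 14 mm; θ ← 0°
rotate_crank_by(-17°): θ ← 0° -17° = -17°
rotate_crank_by(-18°): θ ← -17° -18° = -35°
rotate_crank_by(+32°): θ ← -35° +32° = -3°
rotate_crank_by(+29°): θ ← -3° +29° = 26°
crank pin P = (r cos θ, r sin θ) = (20.672263, 10.082536)
h = r sin θ − e = 10.082536 − 14 = -3.917464
sin φ = h / L = -3.917464 / 213 = -0.01839185
φ = arcsin(-0.01839185) = -1.053835°

-1.0538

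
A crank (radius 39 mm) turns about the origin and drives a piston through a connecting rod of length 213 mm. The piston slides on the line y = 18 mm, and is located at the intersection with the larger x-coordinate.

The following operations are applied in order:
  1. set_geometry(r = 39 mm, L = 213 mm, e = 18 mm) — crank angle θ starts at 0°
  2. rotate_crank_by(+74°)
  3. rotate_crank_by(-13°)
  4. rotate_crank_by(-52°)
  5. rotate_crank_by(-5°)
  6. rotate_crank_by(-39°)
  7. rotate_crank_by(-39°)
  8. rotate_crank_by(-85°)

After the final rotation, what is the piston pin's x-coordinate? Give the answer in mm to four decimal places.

set_geometry: r = 39 mm, L = 213 mm, e = 18 mm; θ ← 0°
rotate_crank_by(+74°): θ ← 0° +74° = 74°
rotate_crank_by(-13°): θ ← 74° -13° = 61°
rotate_crank_by(-52°): θ ← 61° -52° = 9°
rotate_crank_by(-5°): θ ← 9° -5° = 4°
rotate_crank_by(-39°): θ ← 4° -39° = -35°
rotate_crank_by(-39°): θ ← -35° -39° = -74°
rotate_crank_by(-85°): θ ← -74° -85° = -159°
crank pin P = (r cos θ, r sin θ) = (-36.409637, -13.976350)
h = r sin θ − e = -13.976350 − 18 = -31.976350
x = r cos θ + √(L² − h²) = -36.409637 + √(45369.0 − 1022.4870) = -36.409637 + 210.586118 = 174.176481

174.1765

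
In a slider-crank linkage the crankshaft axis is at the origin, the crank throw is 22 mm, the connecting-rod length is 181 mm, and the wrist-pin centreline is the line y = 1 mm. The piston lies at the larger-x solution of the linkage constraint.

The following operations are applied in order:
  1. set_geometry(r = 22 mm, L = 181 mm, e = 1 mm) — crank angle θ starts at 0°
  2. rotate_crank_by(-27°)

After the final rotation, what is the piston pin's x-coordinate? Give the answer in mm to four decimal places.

set_geometry: r = 22 mm, L = 181 mm, e = 1 mm; θ ← 0°
rotate_crank_by(-27°): θ ← 0° -27° = -27°
crank pin P = (r cos θ, r sin θ) = (19.602144, -9.987791)
h = r sin θ − e = -9.987791 − 1 = -10.987791
x = r cos θ + √(L² − h²) = 19.602144 + √(32761.0 − 120.7316) = 19.602144 + 180.666180 = 200.268323

200.2683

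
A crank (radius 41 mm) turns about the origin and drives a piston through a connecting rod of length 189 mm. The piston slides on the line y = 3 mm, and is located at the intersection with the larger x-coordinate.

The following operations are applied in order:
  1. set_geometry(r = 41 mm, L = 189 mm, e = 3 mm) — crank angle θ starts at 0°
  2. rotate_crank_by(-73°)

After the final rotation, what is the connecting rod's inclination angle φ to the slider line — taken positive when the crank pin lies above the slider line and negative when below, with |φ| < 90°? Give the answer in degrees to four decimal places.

set_geometry: r = 41 mm, L = 189 mm, e = 3 mm; θ ← 0°
rotate_crank_by(-73°): θ ← 0° -73° = -73°
crank pin P = (r cos θ, r sin θ) = (11.987240, -39.208495)
h = r sin θ − e = -39.208495 − 3 = -42.208495
sin φ = h / L = -42.208495 / 189 = -0.22332537
φ = arcsin(-0.22332537) = -12.904423°

-12.9044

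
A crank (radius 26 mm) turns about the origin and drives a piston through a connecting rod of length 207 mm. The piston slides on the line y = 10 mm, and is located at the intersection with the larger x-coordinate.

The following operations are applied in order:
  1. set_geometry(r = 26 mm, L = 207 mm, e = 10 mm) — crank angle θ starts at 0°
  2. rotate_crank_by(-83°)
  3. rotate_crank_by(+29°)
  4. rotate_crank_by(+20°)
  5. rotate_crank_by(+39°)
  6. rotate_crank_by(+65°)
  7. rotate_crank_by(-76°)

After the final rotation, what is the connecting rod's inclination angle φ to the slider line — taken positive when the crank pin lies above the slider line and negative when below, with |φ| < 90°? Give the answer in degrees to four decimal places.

-3.5224

set_geometry: r = 26 mm, L = 207 mm, e = 10 mm; θ ← 0°
rotate_crank_by(-83°): θ ← 0° -83° = -83°
rotate_crank_by(+29°): θ ← -83° +29° = -54°
rotate_crank_by(+20°): θ ← -54° +20° = -34°
rotate_crank_by(+39°): θ ← -34° +39° = 5°
rotate_crank_by(+65°): θ ← 5° +65° = 70°
rotate_crank_by(-76°): θ ← 70° -76° = -6°
crank pin P = (r cos θ, r sin θ) = (25.857569, -2.717740)
h = r sin θ − e = -2.717740 − 10 = -12.717740
sin φ = h / L = -12.717740 / 207 = -0.06143836
φ = arcsin(-0.06143836) = -3.522377°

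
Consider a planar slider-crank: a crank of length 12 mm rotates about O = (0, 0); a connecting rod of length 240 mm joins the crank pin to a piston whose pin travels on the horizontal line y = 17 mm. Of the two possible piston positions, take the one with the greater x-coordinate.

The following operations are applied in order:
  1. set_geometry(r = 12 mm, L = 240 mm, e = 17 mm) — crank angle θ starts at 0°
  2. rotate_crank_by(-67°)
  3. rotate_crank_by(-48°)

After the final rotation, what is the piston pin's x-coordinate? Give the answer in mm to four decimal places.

233.3042

set_geometry: r = 12 mm, L = 240 mm, e = 17 mm; θ ← 0°
rotate_crank_by(-67°): θ ← 0° -67° = -67°
rotate_crank_by(-48°): θ ← -67° -48° = -115°
crank pin P = (r cos θ, r sin θ) = (-5.071419, -10.875693)
h = r sin θ − e = -10.875693 − 17 = -27.875693
x = r cos θ + √(L² − h²) = -5.071419 + √(57600.0 − 777.0543) = -5.071419 + 238.375640 = 233.304221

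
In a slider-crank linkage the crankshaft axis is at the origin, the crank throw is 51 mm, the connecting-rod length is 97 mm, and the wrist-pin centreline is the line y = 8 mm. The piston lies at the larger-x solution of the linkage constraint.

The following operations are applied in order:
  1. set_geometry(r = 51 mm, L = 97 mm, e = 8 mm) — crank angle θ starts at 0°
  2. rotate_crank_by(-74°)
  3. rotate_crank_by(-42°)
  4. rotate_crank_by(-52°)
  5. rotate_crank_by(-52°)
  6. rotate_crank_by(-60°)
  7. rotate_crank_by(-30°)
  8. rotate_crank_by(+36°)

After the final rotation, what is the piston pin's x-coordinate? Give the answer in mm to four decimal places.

90.5672

set_geometry: r = 51 mm, L = 97 mm, e = 8 mm; θ ← 0°
rotate_crank_by(-74°): θ ← 0° -74° = -74°
rotate_crank_by(-42°): θ ← -74° -42° = -116°
rotate_crank_by(-52°): θ ← -116° -52° = -168°
rotate_crank_by(-52°): θ ← -168° -52° = -220°
rotate_crank_by(-60°): θ ← -220° -60° = -280°
rotate_crank_by(-30°): θ ← -280° -30° = -310°
rotate_crank_by(+36°): θ ← -310° +36° = -274°
crank pin P = (r cos θ, r sin θ) = (3.557580, 50.875767)
h = r sin θ − e = 50.875767 − 8 = 42.875767
x = r cos θ + √(L² − h²) = 3.557580 + √(9409.0 − 1838.3314) = 3.557580 + 87.009589 = 90.567170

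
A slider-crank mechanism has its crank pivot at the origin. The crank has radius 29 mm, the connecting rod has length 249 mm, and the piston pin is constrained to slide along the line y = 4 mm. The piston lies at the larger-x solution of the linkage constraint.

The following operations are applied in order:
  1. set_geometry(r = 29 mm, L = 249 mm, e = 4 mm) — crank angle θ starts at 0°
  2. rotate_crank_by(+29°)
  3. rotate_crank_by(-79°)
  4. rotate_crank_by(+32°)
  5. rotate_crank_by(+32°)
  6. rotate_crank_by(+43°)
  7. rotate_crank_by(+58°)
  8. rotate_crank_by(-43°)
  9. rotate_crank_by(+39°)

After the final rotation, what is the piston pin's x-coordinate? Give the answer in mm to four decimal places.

237.5359

set_geometry: r = 29 mm, L = 249 mm, e = 4 mm; θ ← 0°
rotate_crank_by(+29°): θ ← 0° +29° = 29°
rotate_crank_by(-79°): θ ← 29° -79° = -50°
rotate_crank_by(+32°): θ ← -50° +32° = -18°
rotate_crank_by(+32°): θ ← -18° +32° = 14°
rotate_crank_by(+43°): θ ← 14° +43° = 57°
rotate_crank_by(+58°): θ ← 57° +58° = 115°
rotate_crank_by(-43°): θ ← 115° -43° = 72°
rotate_crank_by(+39°): θ ← 72° +39° = 111°
crank pin P = (r cos θ, r sin θ) = (-10.392671, 27.073832)
h = r sin θ − e = 27.073832 − 4 = 23.073832
x = r cos θ + √(L² − h²) = -10.392671 + √(62001.0 − 532.4017) = -10.392671 + 247.928615 = 237.535945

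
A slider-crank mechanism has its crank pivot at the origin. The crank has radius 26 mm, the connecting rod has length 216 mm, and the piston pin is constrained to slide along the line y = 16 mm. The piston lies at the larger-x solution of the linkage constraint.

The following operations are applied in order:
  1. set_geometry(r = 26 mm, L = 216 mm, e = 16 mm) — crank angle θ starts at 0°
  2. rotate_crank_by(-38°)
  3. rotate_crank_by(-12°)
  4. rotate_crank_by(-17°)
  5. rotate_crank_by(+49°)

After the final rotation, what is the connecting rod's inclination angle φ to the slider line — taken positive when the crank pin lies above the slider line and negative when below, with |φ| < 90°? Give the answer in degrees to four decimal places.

set_geometry: r = 26 mm, L = 216 mm, e = 16 mm; θ ← 0°
rotate_crank_by(-38°): θ ← 0° -38° = -38°
rotate_crank_by(-12°): θ ← -38° -12° = -50°
rotate_crank_by(-17°): θ ← -50° -17° = -67°
rotate_crank_by(+49°): θ ← -67° +49° = -18°
crank pin P = (r cos θ, r sin θ) = (24.727469, -8.034442)
h = r sin θ − e = -8.034442 − 16 = -24.034442
sin φ = h / L = -24.034442 / 216 = -0.11127056
φ = arcsin(-0.11127056) = -6.388563°

-6.3886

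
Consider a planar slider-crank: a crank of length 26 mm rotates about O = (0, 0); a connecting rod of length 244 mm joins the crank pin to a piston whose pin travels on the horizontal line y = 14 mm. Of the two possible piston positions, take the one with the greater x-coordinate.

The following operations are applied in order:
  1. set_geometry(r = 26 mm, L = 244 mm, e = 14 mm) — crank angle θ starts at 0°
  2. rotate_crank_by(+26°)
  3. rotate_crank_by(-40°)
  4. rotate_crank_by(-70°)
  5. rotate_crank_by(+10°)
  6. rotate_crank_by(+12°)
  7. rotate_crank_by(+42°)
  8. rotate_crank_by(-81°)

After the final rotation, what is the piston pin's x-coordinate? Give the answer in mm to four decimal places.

235.8168

set_geometry: r = 26 mm, L = 244 mm, e = 14 mm; θ ← 0°
rotate_crank_by(+26°): θ ← 0° +26° = 26°
rotate_crank_by(-40°): θ ← 26° -40° = -14°
rotate_crank_by(-70°): θ ← -14° -70° = -84°
rotate_crank_by(+10°): θ ← -84° +10° = -74°
rotate_crank_by(+12°): θ ← -74° +12° = -62°
rotate_crank_by(+42°): θ ← -62° +42° = -20°
rotate_crank_by(-81°): θ ← -20° -81° = -101°
crank pin P = (r cos θ, r sin θ) = (-4.961034, -25.522307)
h = r sin θ − e = -25.522307 − 14 = -39.522307
x = r cos θ + √(L² − h²) = -4.961034 + √(59536.0 − 1562.0127) = -4.961034 + 240.777880 = 235.816846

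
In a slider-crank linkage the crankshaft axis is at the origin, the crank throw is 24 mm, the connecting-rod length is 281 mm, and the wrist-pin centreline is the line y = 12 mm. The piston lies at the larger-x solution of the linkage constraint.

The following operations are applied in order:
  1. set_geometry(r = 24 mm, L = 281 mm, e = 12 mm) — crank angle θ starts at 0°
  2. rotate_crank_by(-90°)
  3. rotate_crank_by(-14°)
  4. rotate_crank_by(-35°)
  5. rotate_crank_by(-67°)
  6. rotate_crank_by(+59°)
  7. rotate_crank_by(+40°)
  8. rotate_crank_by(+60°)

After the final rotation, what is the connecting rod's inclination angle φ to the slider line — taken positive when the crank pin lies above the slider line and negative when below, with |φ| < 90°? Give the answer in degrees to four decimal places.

-6.0369

set_geometry: r = 24 mm, L = 281 mm, e = 12 mm; θ ← 0°
rotate_crank_by(-90°): θ ← 0° -90° = -90°
rotate_crank_by(-14°): θ ← -90° -14° = -104°
rotate_crank_by(-35°): θ ← -104° -35° = -139°
rotate_crank_by(-67°): θ ← -139° -67° = -206°
rotate_crank_by(+59°): θ ← -206° +59° = -147°
rotate_crank_by(+40°): θ ← -147° +40° = -107°
rotate_crank_by(+60°): θ ← -107° +60° = -47°
crank pin P = (r cos θ, r sin θ) = (16.367961, -17.552489)
h = r sin θ − e = -17.552489 − 12 = -29.552489
sin φ = h / L = -29.552489 / 281 = -0.10516900
φ = arcsin(-0.10516900) = -6.036903°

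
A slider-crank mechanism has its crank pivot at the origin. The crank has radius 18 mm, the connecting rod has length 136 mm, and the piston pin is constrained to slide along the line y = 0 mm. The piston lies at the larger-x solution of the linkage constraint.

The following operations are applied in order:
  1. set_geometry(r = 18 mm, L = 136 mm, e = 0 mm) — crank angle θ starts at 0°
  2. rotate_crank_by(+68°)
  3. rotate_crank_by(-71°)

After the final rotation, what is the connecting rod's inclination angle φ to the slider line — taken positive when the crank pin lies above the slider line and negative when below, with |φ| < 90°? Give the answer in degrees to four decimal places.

-0.3969

set_geometry: r = 18 mm, L = 136 mm, e = 0 mm; θ ← 0°
rotate_crank_by(+68°): θ ← 0° +68° = 68°
rotate_crank_by(-71°): θ ← 68° -71° = -3°
crank pin P = (r cos θ, r sin θ) = (17.975332, -0.942047)
h = r sin θ − e = -0.942047 − 0 = -0.942047
sin φ = h / L = -0.942047 / 136 = -0.00692682
φ = arcsin(-0.00692682) = -0.396881°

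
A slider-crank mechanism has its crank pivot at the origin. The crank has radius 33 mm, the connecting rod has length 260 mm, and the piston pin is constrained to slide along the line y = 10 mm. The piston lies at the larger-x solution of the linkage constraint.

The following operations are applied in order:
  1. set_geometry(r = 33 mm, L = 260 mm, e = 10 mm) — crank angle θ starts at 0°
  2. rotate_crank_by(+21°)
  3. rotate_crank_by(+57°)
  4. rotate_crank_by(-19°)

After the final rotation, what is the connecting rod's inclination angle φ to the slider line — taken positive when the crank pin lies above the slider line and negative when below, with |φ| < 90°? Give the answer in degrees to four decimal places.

set_geometry: r = 33 mm, L = 260 mm, e = 10 mm; θ ← 0°
rotate_crank_by(+21°): θ ← 0° +21° = 21°
rotate_crank_by(+57°): θ ← 21° +57° = 78°
rotate_crank_by(-19°): θ ← 78° -19° = 59°
crank pin P = (r cos θ, r sin θ) = (16.996256, 28.286521)
h = r sin θ − e = 28.286521 − 10 = 18.286521
sin φ = h / L = 18.286521 / 260 = 0.07033277
φ = arcsin(0.07033277) = 4.033101°

4.0331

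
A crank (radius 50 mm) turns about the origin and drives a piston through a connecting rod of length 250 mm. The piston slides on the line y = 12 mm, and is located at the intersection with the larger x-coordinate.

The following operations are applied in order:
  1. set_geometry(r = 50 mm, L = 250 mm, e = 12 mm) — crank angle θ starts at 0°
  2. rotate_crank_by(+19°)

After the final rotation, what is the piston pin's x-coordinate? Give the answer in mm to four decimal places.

set_geometry: r = 50 mm, L = 250 mm, e = 12 mm; θ ← 0°
rotate_crank_by(+19°): θ ← 0° +19° = 19°
crank pin P = (r cos θ, r sin θ) = (47.275929, 16.278408)
h = r sin θ − e = 16.278408 − 12 = 4.278408
x = r cos θ + √(L² − h²) = 47.275929 + √(62500.0 − 18.3048) = 47.275929 + 249.963388 = 297.239317

297.2393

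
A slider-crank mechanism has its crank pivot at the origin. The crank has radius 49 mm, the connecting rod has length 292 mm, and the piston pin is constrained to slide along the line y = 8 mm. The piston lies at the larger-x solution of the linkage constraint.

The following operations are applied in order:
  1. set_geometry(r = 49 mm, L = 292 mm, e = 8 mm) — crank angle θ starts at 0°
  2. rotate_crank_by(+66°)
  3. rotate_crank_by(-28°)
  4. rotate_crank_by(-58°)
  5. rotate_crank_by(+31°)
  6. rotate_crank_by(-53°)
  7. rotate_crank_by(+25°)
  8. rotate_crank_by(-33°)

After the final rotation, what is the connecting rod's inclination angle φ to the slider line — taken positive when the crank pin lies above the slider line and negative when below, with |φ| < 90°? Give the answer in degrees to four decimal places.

set_geometry: r = 49 mm, L = 292 mm, e = 8 mm; θ ← 0°
rotate_crank_by(+66°): θ ← 0° +66° = 66°
rotate_crank_by(-28°): θ ← 66° -28° = 38°
rotate_crank_by(-58°): θ ← 38° -58° = -20°
rotate_crank_by(+31°): θ ← -20° +31° = 11°
rotate_crank_by(-53°): θ ← 11° -53° = -42°
rotate_crank_by(+25°): θ ← -42° +25° = -17°
rotate_crank_by(-33°): θ ← -17° -33° = -50°
crank pin P = (r cos θ, r sin θ) = (31.496593, -37.536178)
h = r sin θ − e = -37.536178 − 8 = -45.536178
sin φ = h / L = -45.536178 / 292 = -0.15594581
φ = arcsin(-0.15594581) = -8.971654°

-8.9717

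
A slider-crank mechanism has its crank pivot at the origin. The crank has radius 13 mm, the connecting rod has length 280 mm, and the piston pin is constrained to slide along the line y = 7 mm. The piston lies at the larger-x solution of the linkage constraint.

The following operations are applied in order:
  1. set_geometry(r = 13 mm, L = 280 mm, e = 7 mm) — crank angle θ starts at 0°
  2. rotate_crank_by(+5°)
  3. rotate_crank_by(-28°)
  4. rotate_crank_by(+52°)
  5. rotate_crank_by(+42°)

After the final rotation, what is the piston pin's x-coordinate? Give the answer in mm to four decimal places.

284.1824

set_geometry: r = 13 mm, L = 280 mm, e = 7 mm; θ ← 0°
rotate_crank_by(+5°): θ ← 0° +5° = 5°
rotate_crank_by(-28°): θ ← 5° -28° = -23°
rotate_crank_by(+52°): θ ← -23° +52° = 29°
rotate_crank_by(+42°): θ ← 29° +42° = 71°
crank pin P = (r cos θ, r sin θ) = (4.232386, 12.291741)
h = r sin θ − e = 12.291741 − 7 = 5.291741
x = r cos θ + √(L² − h²) = 4.232386 + √(78400.0 − 28.0025) = 4.232386 + 279.949991 = 284.182377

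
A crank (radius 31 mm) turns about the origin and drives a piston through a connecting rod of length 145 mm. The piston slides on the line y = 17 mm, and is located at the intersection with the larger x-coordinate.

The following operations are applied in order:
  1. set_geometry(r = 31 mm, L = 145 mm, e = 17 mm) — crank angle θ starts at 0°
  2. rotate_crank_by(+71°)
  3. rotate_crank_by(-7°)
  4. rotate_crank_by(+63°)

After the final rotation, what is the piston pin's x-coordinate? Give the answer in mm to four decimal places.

set_geometry: r = 31 mm, L = 145 mm, e = 17 mm; θ ← 0°
rotate_crank_by(+71°): θ ← 0° +71° = 71°
rotate_crank_by(-7°): θ ← 71° -7° = 64°
rotate_crank_by(+63°): θ ← 64° +63° = 127°
crank pin P = (r cos θ, r sin θ) = (-18.656266, 24.757701)
h = r sin θ − e = 24.757701 − 17 = 7.757701
x = r cos θ + √(L² − h²) = -18.656266 + √(21025.0 − 60.1819) = -18.656266 + 144.792327 = 126.136062

126.1361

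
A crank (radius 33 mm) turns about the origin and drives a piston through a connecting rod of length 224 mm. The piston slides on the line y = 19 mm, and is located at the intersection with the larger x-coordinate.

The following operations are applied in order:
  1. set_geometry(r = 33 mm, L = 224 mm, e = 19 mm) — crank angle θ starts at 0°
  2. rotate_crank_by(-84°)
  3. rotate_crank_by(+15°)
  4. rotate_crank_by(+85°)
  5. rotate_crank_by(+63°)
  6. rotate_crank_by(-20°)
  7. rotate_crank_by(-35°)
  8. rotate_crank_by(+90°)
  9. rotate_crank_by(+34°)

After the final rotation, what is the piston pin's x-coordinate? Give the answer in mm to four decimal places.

196.0093

set_geometry: r = 33 mm, L = 224 mm, e = 19 mm; θ ← 0°
rotate_crank_by(-84°): θ ← 0° -84° = -84°
rotate_crank_by(+15°): θ ← -84° +15° = -69°
rotate_crank_by(+85°): θ ← -69° +85° = 16°
rotate_crank_by(+63°): θ ← 16° +63° = 79°
rotate_crank_by(-20°): θ ← 79° -20° = 59°
rotate_crank_by(-35°): θ ← 59° -35° = 24°
rotate_crank_by(+90°): θ ← 24° +90° = 114°
rotate_crank_by(+34°): θ ← 114° +34° = 148°
crank pin P = (r cos θ, r sin θ) = (-27.985587, 17.487336)
h = r sin θ − e = 17.487336 − 19 = -1.512664
x = r cos θ + √(L² − h²) = -27.985587 + √(50176.0 − 2.2882) = -27.985587 + 223.994892 = 196.009305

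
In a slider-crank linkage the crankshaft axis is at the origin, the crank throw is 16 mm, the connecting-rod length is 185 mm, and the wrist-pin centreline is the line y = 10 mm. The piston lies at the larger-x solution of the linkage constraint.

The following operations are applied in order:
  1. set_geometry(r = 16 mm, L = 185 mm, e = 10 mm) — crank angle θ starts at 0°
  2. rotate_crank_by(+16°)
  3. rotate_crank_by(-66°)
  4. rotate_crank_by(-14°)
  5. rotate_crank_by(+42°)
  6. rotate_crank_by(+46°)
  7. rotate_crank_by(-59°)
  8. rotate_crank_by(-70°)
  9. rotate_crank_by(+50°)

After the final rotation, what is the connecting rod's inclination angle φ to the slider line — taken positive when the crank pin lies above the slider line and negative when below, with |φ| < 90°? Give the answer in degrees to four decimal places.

-7.1750

set_geometry: r = 16 mm, L = 185 mm, e = 10 mm; θ ← 0°
rotate_crank_by(+16°): θ ← 0° +16° = 16°
rotate_crank_by(-66°): θ ← 16° -66° = -50°
rotate_crank_by(-14°): θ ← -50° -14° = -64°
rotate_crank_by(+42°): θ ← -64° +42° = -22°
rotate_crank_by(+46°): θ ← -22° +46° = 24°
rotate_crank_by(-59°): θ ← 24° -59° = -35°
rotate_crank_by(-70°): θ ← -35° -70° = -105°
rotate_crank_by(+50°): θ ← -105° +50° = -55°
crank pin P = (r cos θ, r sin θ) = (9.177223, -13.106433)
h = r sin θ − e = -13.106433 − 10 = -23.106433
sin φ = h / L = -23.106433 / 185 = -0.12489964
φ = arcsin(-0.12489964) = -7.174960°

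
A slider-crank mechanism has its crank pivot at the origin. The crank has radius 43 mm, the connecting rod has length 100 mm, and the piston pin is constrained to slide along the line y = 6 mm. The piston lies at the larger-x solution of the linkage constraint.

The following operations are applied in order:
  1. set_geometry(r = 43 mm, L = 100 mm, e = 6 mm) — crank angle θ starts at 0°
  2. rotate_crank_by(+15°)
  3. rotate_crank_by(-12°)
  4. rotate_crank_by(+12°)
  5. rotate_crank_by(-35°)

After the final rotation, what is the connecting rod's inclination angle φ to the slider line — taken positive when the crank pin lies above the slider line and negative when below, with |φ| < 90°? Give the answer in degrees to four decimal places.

set_geometry: r = 43 mm, L = 100 mm, e = 6 mm; θ ← 0°
rotate_crank_by(+15°): θ ← 0° +15° = 15°
rotate_crank_by(-12°): θ ← 15° -12° = 3°
rotate_crank_by(+12°): θ ← 3° +12° = 15°
rotate_crank_by(-35°): θ ← 15° -35° = -20°
crank pin P = (r cos θ, r sin θ) = (40.406783, -14.706866)
h = r sin θ − e = -14.706866 − 6 = -20.706866
sin φ = h / L = -20.706866 / 100 = -0.20706866
φ = arcsin(-0.20706866) = -11.950623°

-11.9506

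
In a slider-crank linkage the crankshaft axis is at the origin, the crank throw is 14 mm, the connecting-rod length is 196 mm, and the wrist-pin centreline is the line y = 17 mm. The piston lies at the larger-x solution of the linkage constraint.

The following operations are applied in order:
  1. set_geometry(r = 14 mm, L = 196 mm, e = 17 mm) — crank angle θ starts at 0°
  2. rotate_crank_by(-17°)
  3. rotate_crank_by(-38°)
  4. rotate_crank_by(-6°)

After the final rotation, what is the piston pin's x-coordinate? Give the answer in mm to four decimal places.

set_geometry: r = 14 mm, L = 196 mm, e = 17 mm; θ ← 0°
rotate_crank_by(-17°): θ ← 0° -17° = -17°
rotate_crank_by(-38°): θ ← -17° -38° = -55°
rotate_crank_by(-6°): θ ← -55° -6° = -61°
crank pin P = (r cos θ, r sin θ) = (6.787335, -12.244676)
h = r sin θ − e = -12.244676 − 17 = -29.244676
x = r cos θ + √(L² − h²) = 6.787335 + √(38416.0 − 855.2511) = 6.787335 + 193.805957 = 200.593292

200.5933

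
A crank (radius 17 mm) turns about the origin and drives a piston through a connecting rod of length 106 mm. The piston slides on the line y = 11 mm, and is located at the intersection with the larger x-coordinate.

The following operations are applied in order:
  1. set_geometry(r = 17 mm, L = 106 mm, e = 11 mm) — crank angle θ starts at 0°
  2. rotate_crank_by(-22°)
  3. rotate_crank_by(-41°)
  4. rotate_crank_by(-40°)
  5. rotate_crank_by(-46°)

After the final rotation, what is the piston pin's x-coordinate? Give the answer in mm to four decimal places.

set_geometry: r = 17 mm, L = 106 mm, e = 11 mm; θ ← 0°
rotate_crank_by(-22°): θ ← 0° -22° = -22°
rotate_crank_by(-41°): θ ← -22° -41° = -63°
rotate_crank_by(-40°): θ ← -63° -40° = -103°
rotate_crank_by(-46°): θ ← -103° -46° = -149°
crank pin P = (r cos θ, r sin θ) = (-14.571844, -8.755647)
h = r sin θ − e = -8.755647 − 11 = -19.755647
x = r cos θ + √(L² − h²) = -14.571844 + √(11236.0 − 390.2856) = -14.571844 + 104.142760 = 89.570916

89.5709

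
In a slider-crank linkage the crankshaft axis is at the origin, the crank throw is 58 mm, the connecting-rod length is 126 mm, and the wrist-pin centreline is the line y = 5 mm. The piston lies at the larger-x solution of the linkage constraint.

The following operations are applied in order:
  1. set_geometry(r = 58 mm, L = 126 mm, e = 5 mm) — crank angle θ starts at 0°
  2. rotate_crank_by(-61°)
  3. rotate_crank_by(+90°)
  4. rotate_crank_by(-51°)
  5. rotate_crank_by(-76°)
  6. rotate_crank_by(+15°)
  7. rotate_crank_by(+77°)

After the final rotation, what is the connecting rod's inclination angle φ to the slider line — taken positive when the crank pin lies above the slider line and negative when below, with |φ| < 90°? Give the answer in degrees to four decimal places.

set_geometry: r = 58 mm, L = 126 mm, e = 5 mm; θ ← 0°
rotate_crank_by(-61°): θ ← 0° -61° = -61°
rotate_crank_by(+90°): θ ← -61° +90° = 29°
rotate_crank_by(-51°): θ ← 29° -51° = -22°
rotate_crank_by(-76°): θ ← -22° -76° = -98°
rotate_crank_by(+15°): θ ← -98° +15° = -83°
rotate_crank_by(+77°): θ ← -83° +77° = -6°
crank pin P = (r cos θ, r sin θ) = (57.682270, -6.062651)
h = r sin θ − e = -6.062651 − 5 = -11.062651
sin φ = h / L = -11.062651 / 126 = -0.08779882
φ = arcsin(-0.08779882) = -5.036987°

-5.0370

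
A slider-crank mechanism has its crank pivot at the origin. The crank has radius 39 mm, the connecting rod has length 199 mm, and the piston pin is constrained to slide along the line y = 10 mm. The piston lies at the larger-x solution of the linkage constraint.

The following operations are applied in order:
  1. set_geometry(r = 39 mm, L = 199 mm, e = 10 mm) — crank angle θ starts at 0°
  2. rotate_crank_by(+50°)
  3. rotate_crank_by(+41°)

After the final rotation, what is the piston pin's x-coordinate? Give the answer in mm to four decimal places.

196.1958

set_geometry: r = 39 mm, L = 199 mm, e = 10 mm; θ ← 0°
rotate_crank_by(+50°): θ ← 0° +50° = 50°
rotate_crank_by(+41°): θ ← 50° +41° = 91°
crank pin P = (r cos θ, r sin θ) = (-0.680644, 38.994060)
h = r sin θ − e = 38.994060 − 10 = 28.994060
x = r cos θ + √(L² − h²) = -0.680644 + √(39601.0 − 840.6555) = -0.680644 + 196.876470 = 196.195826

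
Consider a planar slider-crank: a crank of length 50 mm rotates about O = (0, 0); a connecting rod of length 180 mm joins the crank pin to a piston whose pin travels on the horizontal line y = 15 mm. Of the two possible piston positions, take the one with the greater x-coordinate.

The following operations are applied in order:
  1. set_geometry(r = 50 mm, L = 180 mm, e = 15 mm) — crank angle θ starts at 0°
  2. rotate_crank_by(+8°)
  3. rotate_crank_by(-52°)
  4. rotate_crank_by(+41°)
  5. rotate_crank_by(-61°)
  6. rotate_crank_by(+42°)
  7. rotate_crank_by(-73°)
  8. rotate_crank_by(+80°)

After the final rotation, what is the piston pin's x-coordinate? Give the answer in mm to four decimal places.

226.1145

set_geometry: r = 50 mm, L = 180 mm, e = 15 mm; θ ← 0°
rotate_crank_by(+8°): θ ← 0° +8° = 8°
rotate_crank_by(-52°): θ ← 8° -52° = -44°
rotate_crank_by(+41°): θ ← -44° +41° = -3°
rotate_crank_by(-61°): θ ← -3° -61° = -64°
rotate_crank_by(+42°): θ ← -64° +42° = -22°
rotate_crank_by(-73°): θ ← -22° -73° = -95°
rotate_crank_by(+80°): θ ← -95° +80° = -15°
crank pin P = (r cos θ, r sin θ) = (48.296291, -12.940952)
h = r sin θ − e = -12.940952 − 15 = -27.940952
x = r cos θ + √(L² − h²) = 48.296291 + √(32400.0 − 780.6968) = 48.296291 + 177.818175 = 226.114466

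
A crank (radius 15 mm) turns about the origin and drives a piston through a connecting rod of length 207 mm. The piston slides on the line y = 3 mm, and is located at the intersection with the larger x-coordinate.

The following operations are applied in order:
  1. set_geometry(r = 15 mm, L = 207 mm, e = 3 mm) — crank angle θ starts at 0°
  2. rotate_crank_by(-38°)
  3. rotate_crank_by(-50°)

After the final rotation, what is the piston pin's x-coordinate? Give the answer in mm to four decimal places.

set_geometry: r = 15 mm, L = 207 mm, e = 3 mm; θ ← 0°
rotate_crank_by(-38°): θ ← 0° -38° = -38°
rotate_crank_by(-50°): θ ← -38° -50° = -88°
crank pin P = (r cos θ, r sin θ) = (0.523492, -14.990862)
h = r sin θ − e = -14.990862 − 3 = -17.990862
x = r cos θ + √(L² − h²) = 0.523492 + √(42849.0 − 323.6711) = 0.523492 + 206.216704 = 206.740196

206.7402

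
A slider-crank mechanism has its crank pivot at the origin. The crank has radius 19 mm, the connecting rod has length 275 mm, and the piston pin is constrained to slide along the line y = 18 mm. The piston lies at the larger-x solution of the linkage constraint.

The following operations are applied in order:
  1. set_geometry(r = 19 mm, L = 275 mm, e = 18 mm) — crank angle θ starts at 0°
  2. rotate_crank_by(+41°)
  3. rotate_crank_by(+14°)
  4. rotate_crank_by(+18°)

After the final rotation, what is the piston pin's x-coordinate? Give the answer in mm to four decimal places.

280.5550

set_geometry: r = 19 mm, L = 275 mm, e = 18 mm; θ ← 0°
rotate_crank_by(+41°): θ ← 0° +41° = 41°
rotate_crank_by(+14°): θ ← 41° +14° = 55°
rotate_crank_by(+18°): θ ← 55° +18° = 73°
crank pin P = (r cos θ, r sin θ) = (5.555062, 18.169790)
h = r sin θ − e = 18.169790 − 18 = 0.169790
x = r cos θ + √(L² − h²) = 5.555062 + √(75625.0 − 0.0288) = 5.555062 + 274.999948 = 280.555010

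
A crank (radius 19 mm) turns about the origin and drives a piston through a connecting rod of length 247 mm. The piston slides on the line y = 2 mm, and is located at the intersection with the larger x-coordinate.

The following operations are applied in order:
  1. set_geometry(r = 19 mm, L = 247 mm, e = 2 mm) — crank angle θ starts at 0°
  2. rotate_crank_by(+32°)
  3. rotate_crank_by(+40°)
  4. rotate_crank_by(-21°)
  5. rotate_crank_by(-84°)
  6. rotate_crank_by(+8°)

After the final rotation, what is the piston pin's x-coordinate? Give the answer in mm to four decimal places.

set_geometry: r = 19 mm, L = 247 mm, e = 2 mm; θ ← 0°
rotate_crank_by(+32°): θ ← 0° +32° = 32°
rotate_crank_by(+40°): θ ← 32° +40° = 72°
rotate_crank_by(-21°): θ ← 72° -21° = 51°
rotate_crank_by(-84°): θ ← 51° -84° = -33°
rotate_crank_by(+8°): θ ← -33° +8° = -25°
crank pin P = (r cos θ, r sin θ) = (17.219848, -8.029747)
h = r sin θ − e = -8.029747 − 2 = -10.029747
x = r cos θ + √(L² − h²) = 17.219848 + √(61009.0 − 100.5958) = 17.219848 + 246.796281 = 264.016129

264.0161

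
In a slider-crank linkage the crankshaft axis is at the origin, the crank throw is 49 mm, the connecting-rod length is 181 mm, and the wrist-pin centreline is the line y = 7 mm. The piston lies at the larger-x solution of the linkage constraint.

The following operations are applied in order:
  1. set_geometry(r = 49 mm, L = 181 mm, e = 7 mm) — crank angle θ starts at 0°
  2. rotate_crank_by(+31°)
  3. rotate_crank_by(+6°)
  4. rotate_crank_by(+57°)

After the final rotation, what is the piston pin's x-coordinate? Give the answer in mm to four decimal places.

172.6700

set_geometry: r = 49 mm, L = 181 mm, e = 7 mm; θ ← 0°
rotate_crank_by(+31°): θ ← 0° +31° = 31°
rotate_crank_by(+6°): θ ← 31° +6° = 37°
rotate_crank_by(+57°): θ ← 37° +57° = 94°
crank pin P = (r cos θ, r sin θ) = (-3.418067, 48.880638)
h = r sin θ − e = 48.880638 − 7 = 41.880638
x = r cos θ + √(L² − h²) = -3.418067 + √(32761.0 − 1753.9879) = -3.418067 + 176.088081 = 172.670013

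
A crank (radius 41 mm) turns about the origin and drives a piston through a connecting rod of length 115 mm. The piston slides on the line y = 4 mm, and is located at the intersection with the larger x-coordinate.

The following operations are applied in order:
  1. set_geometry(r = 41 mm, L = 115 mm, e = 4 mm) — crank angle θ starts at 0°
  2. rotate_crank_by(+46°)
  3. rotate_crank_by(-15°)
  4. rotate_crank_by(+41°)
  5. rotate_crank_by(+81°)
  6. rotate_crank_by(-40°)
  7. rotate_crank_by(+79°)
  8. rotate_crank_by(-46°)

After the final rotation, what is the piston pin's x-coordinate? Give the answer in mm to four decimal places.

79.4413

set_geometry: r = 41 mm, L = 115 mm, e = 4 mm; θ ← 0°
rotate_crank_by(+46°): θ ← 0° +46° = 46°
rotate_crank_by(-15°): θ ← 46° -15° = 31°
rotate_crank_by(+41°): θ ← 31° +41° = 72°
rotate_crank_by(+81°): θ ← 72° +81° = 153°
rotate_crank_by(-40°): θ ← 153° -40° = 113°
rotate_crank_by(+79°): θ ← 113° +79° = 192°
rotate_crank_by(-46°): θ ← 192° -46° = 146°
crank pin P = (r cos θ, r sin θ) = (-33.990540, 22.926909)
h = r sin θ − e = 22.926909 − 4 = 18.926909
x = r cos θ + √(L² − h²) = -33.990540 + √(13225.0 − 358.2279) = -33.990540 + 113.431795 = 79.441255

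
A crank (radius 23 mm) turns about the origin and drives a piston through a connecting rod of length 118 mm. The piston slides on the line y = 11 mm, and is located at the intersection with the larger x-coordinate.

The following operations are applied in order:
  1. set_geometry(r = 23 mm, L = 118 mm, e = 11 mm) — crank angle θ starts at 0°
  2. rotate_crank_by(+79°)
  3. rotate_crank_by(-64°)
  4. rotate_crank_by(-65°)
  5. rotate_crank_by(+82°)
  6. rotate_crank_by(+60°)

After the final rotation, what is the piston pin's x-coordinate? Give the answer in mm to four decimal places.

set_geometry: r = 23 mm, L = 118 mm, e = 11 mm; θ ← 0°
rotate_crank_by(+79°): θ ← 0° +79° = 79°
rotate_crank_by(-64°): θ ← 79° -64° = 15°
rotate_crank_by(-65°): θ ← 15° -65° = -50°
rotate_crank_by(+82°): θ ← -50° +82° = 32°
rotate_crank_by(+60°): θ ← 32° +60° = 92°
crank pin P = (r cos θ, r sin θ) = (-0.802688, 22.985989)
h = r sin θ − e = 22.985989 − 11 = 11.985989
x = r cos θ + √(L² − h²) = -0.802688 + √(13924.0 − 143.6639) = -0.802688 + 117.389676 = 116.586988

116.5870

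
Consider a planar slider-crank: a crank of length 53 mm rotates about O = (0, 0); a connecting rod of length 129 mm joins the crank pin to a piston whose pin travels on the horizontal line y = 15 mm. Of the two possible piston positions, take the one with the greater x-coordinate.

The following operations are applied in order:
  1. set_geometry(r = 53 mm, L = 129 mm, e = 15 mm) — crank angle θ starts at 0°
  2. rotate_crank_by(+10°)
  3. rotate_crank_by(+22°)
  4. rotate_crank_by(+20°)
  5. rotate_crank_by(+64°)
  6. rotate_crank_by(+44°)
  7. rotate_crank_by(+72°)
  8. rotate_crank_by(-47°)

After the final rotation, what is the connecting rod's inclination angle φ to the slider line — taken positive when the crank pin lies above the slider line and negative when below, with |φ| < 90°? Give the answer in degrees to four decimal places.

set_geometry: r = 53 mm, L = 129 mm, e = 15 mm; θ ← 0°
rotate_crank_by(+10°): θ ← 0° +10° = 10°
rotate_crank_by(+22°): θ ← 10° +22° = 32°
rotate_crank_by(+20°): θ ← 32° +20° = 52°
rotate_crank_by(+64°): θ ← 52° +64° = 116°
rotate_crank_by(+44°): θ ← 116° +44° = 160°
rotate_crank_by(+72°): θ ← 160° +72° = 232°
rotate_crank_by(-47°): θ ← 232° -47° = 185°
crank pin P = (r cos θ, r sin θ) = (-52.798319, -4.619254)
h = r sin θ − e = -4.619254 − 15 = -19.619254
sin φ = h / L = -19.619254 / 129 = -0.15208724
φ = arcsin(-0.15208724) = -8.747905°

-8.7479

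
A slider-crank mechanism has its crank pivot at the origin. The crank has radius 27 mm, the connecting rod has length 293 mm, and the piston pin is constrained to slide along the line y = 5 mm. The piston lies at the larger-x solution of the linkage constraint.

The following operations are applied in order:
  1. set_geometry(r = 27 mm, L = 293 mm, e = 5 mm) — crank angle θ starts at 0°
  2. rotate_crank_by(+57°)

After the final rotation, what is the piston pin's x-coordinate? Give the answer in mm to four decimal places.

307.1735

set_geometry: r = 27 mm, L = 293 mm, e = 5 mm; θ ← 0°
rotate_crank_by(+57°): θ ← 0° +57° = 57°
crank pin P = (r cos θ, r sin θ) = (14.705254, 22.644105)
h = r sin θ − e = 22.644105 − 5 = 17.644105
x = r cos θ + √(L² − h²) = 14.705254 + √(85849.0 − 311.3145) = 14.705254 + 292.468264 = 307.173518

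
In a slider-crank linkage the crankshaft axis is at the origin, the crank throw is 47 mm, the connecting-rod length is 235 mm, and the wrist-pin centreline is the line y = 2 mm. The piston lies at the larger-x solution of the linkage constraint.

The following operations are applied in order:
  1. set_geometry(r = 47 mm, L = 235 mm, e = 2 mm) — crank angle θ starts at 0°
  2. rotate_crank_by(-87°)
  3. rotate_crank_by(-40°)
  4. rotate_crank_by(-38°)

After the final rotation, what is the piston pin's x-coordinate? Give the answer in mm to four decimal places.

set_geometry: r = 47 mm, L = 235 mm, e = 2 mm; θ ← 0°
rotate_crank_by(-87°): θ ← 0° -87° = -87°
rotate_crank_by(-40°): θ ← -87° -40° = -127°
rotate_crank_by(-38°): θ ← -127° -38° = -165°
crank pin P = (r cos θ, r sin θ) = (-45.398514, -12.164495)
h = r sin θ − e = -12.164495 − 2 = -14.164495
x = r cos θ + √(L² − h²) = -45.398514 + √(55225.0 − 200.6329) = -45.398514 + 234.572733 = 189.174219

189.1742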